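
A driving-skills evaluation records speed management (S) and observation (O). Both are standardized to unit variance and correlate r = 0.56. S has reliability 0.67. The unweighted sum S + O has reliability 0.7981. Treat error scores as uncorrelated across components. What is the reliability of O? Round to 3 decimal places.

0.700

Var(S+O) = 2 + 2·0.56 = 3.120.
True-score variance = ρ_S + ρ_O + 2·0.56, so 0.7981 = (0.67 + ρ_O + 1.12) / 3.120.
ρ_O = 0.7981·3.120 − 0.67 − 1.12 = 0.700.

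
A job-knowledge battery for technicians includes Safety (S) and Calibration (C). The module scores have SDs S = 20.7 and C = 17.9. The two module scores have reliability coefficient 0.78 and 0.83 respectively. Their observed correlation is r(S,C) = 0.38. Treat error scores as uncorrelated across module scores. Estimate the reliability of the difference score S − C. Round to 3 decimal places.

0.682

Var(S−C) = 20.7² + 17.9² − 2·20.7·17.9·0.38 = 748.9 − 281.603 = 467.297.
Under uncorrelated errors the observed covariances equal the true-score covariances, so only the own-variance terms attenuate.
True-score variance = [20.7²·0.78 + 17.9²·0.83] − 281.603 = 600.162 − 281.603 = 318.56.
Reliability = 318.56 / 467.297 = 0.682.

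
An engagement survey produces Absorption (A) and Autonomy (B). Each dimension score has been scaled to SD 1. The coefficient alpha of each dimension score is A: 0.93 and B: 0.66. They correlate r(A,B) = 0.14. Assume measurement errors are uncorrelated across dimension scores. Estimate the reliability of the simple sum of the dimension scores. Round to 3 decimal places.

Var(A+B) = 2 + 2·[0.14] = 2 + 0.28 = 2.28.
Under uncorrelated errors the observed covariances equal the true-score covariances, so only the own-variance terms attenuate.
True-score variance = [0.93 + 0.66] + 0.28 = 1.59 + 0.28 = 1.87.
Reliability = 1.87 / 2.28 = 0.820.

0.820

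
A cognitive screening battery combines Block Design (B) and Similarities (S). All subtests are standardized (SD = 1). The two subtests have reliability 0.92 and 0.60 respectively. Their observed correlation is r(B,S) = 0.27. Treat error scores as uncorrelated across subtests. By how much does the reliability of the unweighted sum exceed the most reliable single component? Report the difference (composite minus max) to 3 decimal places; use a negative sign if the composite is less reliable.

-0.109

Var(sum) = 2 + 0.54 = 2.54; true-score variance = 1.52 + 0.54 = 2.06; composite reliability = 0.8110.
Max component reliability = 0.9200.
Difference = 0.8110 − 0.9200 = -0.109.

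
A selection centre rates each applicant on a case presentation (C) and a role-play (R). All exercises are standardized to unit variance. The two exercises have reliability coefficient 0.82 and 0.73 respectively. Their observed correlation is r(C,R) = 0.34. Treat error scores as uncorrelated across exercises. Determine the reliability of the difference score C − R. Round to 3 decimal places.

Var(C−R) = 1 + 1 − 2·0.34 = 2 − 0.68 = 1.32.
With uncorrelated errors the cross-covariances are all true-score covariance, so they carry over unchanged; only the diagonal terms shrink to ρᵢσᵢ².
True-score variance = [0.82 + 0.73] − 0.68 = 1.55 − 0.68 = 0.87.
Reliability = 0.87 / 1.32 = 0.659.

0.659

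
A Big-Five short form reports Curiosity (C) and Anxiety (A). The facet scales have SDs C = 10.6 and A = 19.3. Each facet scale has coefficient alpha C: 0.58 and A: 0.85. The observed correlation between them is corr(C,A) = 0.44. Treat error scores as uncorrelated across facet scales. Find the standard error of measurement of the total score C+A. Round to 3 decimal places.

10.152

Var(total) = 484.85 + 180.03 = 664.88.
True-score variance = 381.785 + 180.03 = 561.816, so reliability = 0.8450.
Error variance = 664.88 − 561.816 = 103.065; SEM = √103.065 = 10.152.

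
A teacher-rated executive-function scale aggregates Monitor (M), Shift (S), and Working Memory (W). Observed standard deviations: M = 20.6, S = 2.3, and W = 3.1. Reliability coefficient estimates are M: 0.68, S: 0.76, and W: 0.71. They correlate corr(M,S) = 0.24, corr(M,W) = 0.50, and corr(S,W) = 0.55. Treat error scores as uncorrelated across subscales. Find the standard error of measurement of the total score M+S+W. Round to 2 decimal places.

11.83

Var(total) = 439.26 + 94.4454 = 533.705.
True-score variance = 299.408 + 94.4454 = 393.854, so reliability = 0.7380.
Error variance = 533.705 − 393.854 = 139.852; SEM = √139.852 = 11.83.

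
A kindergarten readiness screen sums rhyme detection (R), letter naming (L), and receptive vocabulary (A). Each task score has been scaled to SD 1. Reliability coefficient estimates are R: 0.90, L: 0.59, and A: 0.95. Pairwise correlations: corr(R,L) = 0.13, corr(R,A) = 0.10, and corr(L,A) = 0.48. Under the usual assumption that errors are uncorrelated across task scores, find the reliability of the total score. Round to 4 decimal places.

Var(R+L+A) = 3 + 2·[0.13 + 0.10 + 0.48] = 3 + 1.42 = 4.42.
Because errors are independent across components, Cov(Tᵢ,Tⱼ) = Cov(Xᵢ,Xⱼ); the off-diagonal part of the true-score variance is the same as above.
True-score variance = [0.90 + 0.59 + 0.95] + 1.42 = 2.44 + 1.42 = 3.86.
Reliability = 3.86 / 4.42 = 0.8733.

0.8733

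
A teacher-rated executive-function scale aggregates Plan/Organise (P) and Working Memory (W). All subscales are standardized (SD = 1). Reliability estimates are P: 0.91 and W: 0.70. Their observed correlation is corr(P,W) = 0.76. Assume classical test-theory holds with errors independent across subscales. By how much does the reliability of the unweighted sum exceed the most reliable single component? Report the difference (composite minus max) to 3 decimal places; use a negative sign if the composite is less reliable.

Var(sum) = 2 + 1.52 = 3.52; true-score variance = 1.61 + 1.52 = 3.13; composite reliability = 0.8892.
Max component reliability = 0.9100.
Difference = 0.8892 − 0.9100 = -0.021.

-0.021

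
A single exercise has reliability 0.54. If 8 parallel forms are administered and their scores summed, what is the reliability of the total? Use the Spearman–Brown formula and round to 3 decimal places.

ρ_k = kρ / (1 + (k−1)ρ) = 8·0.54 / (1 + 7·0.54) = 4.320 / 4.780 = 0.904.

0.904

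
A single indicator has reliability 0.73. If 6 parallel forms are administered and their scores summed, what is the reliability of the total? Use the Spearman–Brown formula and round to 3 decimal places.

0.942

ρ_k = kρ / (1 + (k−1)ρ) = 6·0.73 / (1 + 5·0.73) = 4.380 / 4.650 = 0.942.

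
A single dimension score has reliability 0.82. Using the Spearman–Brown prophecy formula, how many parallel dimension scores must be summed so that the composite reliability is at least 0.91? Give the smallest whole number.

k ≥ ρ*(1−ρ₁)/(ρ₁(1−ρ*)) = 0.91·0.18 / (0.82·0.09) = 2.220.
Smallest integer k = 3.

3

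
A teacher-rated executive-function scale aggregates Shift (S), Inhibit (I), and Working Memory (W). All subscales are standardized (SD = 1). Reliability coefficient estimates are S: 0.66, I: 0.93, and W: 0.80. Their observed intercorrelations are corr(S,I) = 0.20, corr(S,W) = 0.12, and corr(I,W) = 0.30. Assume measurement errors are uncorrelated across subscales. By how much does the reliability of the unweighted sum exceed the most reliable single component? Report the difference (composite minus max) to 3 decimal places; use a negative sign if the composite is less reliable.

Var(sum) = 3 + 1.24 = 4.24; true-score variance = 2.39 + 1.24 = 3.63; composite reliability = 0.8561.
Max component reliability = 0.9300.
Difference = 0.8561 − 0.9300 = -0.074.

-0.074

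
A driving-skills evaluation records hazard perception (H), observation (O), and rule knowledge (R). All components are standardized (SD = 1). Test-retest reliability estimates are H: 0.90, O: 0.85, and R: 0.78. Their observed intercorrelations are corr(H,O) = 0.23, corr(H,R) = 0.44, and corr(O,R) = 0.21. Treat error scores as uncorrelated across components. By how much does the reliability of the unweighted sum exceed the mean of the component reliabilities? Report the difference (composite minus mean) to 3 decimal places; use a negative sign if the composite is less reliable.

Var(sum) = 3 + 1.76 = 4.76; true-score variance = 2.53 + 1.76 = 4.29; composite reliability = 0.9013.
Mean component reliability = 0.8433.
Difference = 0.9013 − 0.8433 = 0.058.

0.058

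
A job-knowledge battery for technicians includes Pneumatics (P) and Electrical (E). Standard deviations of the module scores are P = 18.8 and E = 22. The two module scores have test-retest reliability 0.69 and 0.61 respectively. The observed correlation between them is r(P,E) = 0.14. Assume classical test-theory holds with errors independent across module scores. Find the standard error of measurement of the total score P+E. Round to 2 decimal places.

Var(total) = 837.44 + 115.808 = 953.248.
True-score variance = 539.114 + 115.808 = 654.922, so reliability = 0.6870.
Error variance = 953.248 − 654.922 = 298.326; SEM = √298.326 = 17.27.

17.27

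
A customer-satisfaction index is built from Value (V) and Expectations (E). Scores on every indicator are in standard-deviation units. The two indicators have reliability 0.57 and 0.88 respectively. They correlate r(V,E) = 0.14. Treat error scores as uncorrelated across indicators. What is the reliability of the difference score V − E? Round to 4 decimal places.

Var(V−E) = 1 + 1 − 2·0.14 = 2 − 0.28 = 1.72.
With uncorrelated errors the cross-covariances are all true-score covariance, so they carry over unchanged; only the diagonal terms shrink to ρᵢσᵢ².
True-score variance = [0.57 + 0.88] − 0.28 = 1.45 − 0.28 = 1.17.
Reliability = 1.17 / 1.72 = 0.6802.

0.6802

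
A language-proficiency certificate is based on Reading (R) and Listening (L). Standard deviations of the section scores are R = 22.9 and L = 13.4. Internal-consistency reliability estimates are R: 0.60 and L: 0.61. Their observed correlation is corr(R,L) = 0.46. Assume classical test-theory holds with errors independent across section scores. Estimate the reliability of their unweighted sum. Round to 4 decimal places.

0.7163

Var(R+L) = 22.9² + 13.4² + 2·[22.9·13.4·0.46] = 703.97 + 282.311 = 986.281.
With uncorrelated errors the cross-covariances are all true-score covariance, so they carry over unchanged; only the diagonal terms shrink to ρᵢσᵢ².
True-score variance = [22.9²·0.60 + 13.4²·0.61] + 282.311 = 424.178 + 282.311 = 706.489.
Reliability = 706.489 / 986.281 = 0.7163.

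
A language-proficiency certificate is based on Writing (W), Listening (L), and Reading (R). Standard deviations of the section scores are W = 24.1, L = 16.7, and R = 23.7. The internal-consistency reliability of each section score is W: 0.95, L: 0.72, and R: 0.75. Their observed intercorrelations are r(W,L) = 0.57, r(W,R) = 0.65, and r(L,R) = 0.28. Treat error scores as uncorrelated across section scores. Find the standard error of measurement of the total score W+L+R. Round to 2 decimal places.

Var(total) = 1421.39 + 1422.98 = 2844.37.
True-score variance = 1173.84 + 1422.98 = 2596.82, so reliability = 0.9130.
Error variance = 2844.37 − 2596.82 = 247.552; SEM = √247.552 = 15.73.

15.73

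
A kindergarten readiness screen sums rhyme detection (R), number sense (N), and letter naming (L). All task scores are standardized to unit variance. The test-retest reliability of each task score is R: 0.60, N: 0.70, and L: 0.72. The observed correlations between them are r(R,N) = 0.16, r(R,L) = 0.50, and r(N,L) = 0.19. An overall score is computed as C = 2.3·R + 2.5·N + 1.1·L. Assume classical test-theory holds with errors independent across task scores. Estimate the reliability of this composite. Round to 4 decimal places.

Var(C) = 2.3² + 2.5² + 1.1² + 2·[5.75·0.16 + 2.53·0.50 + 2.75·0.19] = 12.75 + 5.415 = 18.165.
Under uncorrelated errors the observed covariances equal the true-score covariances, so only the own-variance terms attenuate.
True-score variance = [2.3²·0.60 + 2.5²·0.70 + 1.1²·0.72] + 5.415 = 8.4202 + 5.415 = 13.8352.
Reliability = 13.8352 / 18.165 = 0.7616.

0.7616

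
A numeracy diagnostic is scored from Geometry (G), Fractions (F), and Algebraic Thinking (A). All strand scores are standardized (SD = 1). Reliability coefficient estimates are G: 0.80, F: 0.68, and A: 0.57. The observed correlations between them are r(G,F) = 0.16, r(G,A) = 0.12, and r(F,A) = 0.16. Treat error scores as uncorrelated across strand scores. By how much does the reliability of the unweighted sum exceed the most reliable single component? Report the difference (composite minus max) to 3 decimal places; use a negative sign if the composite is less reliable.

Var(sum) = 3 + 0.88 = 3.88; true-score variance = 2.05 + 0.88 = 2.93; composite reliability = 0.7552.
Max component reliability = 0.8000.
Difference = 0.7552 − 0.8000 = -0.045.

-0.045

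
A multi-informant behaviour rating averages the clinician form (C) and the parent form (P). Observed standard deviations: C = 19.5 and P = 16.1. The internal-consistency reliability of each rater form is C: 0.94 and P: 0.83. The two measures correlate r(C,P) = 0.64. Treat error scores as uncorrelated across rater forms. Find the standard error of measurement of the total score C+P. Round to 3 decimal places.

Var(total) = 639.46 + 401.856 = 1041.32.
True-score variance = 572.579 + 401.856 = 974.435, so reliability = 0.9358.
Error variance = 1041.32 − 974.435 = 66.8807; SEM = √66.8807 = 8.178.

8.178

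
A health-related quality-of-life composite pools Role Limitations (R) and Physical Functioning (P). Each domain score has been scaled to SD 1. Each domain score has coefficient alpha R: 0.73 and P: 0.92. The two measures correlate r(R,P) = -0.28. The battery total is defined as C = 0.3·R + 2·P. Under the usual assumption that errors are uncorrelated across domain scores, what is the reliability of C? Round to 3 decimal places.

0.908

Var(C) = 0.3² + 2² + 2·[0.6·(-0.28)] = 4.09 − 0.336 = 3.754.
Under uncorrelated errors the observed covariances equal the true-score covariances, so only the own-variance terms attenuate.
True-score variance = [0.3²·0.73 + 2²·0.92] − 0.336 = 3.7457 − 0.336 = 3.4097.
Reliability = 3.4097 / 3.754 = 0.908.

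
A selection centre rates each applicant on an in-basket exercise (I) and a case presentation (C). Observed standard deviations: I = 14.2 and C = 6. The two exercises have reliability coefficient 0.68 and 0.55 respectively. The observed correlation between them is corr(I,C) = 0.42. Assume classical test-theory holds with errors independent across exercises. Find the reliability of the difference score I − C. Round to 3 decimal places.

Var(I−C) = 14.2² + 6² − 2·14.2·6·0.42 = 237.64 − 71.568 = 166.072.
Under uncorrelated errors the observed covariances equal the true-score covariances, so only the own-variance terms attenuate.
True-score variance = [14.2²·0.68 + 6²·0.55] − 71.568 = 156.915 − 71.568 = 85.3472.
Reliability = 85.3472 / 166.072 = 0.514.

0.514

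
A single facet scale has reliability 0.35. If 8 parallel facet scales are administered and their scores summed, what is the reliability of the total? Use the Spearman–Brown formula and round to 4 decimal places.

0.8116

ρ_k = kρ / (1 + (k−1)ρ) = 8·0.35 / (1 + 7·0.35) = 2.800 / 3.450 = 0.8116.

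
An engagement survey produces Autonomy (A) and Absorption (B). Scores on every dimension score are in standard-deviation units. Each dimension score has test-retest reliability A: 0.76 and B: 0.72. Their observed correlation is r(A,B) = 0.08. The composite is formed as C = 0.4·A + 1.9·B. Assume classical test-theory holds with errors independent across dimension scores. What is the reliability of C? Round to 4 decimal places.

Var(C) = 0.4² + 1.9² + 2·[0.76·0.08] = 3.77 + 0.1216 = 3.8916.
Under uncorrelated errors the observed covariances equal the true-score covariances, so only the own-variance terms attenuate.
True-score variance = [0.4²·0.76 + 1.9²·0.72] + 0.1216 = 2.7208 + 0.1216 = 2.8424.
Reliability = 2.8424 / 3.8916 = 0.7304.

0.7304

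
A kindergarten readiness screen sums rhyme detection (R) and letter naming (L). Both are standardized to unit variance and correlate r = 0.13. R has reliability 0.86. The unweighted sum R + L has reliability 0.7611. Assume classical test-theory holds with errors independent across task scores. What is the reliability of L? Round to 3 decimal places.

Var(R+L) = 2 + 2·0.13 = 2.260.
True-score variance = ρ_R + ρ_L + 2·0.13, so 0.7611 = (0.86 + ρ_L + 0.26) / 2.260.
ρ_L = 0.7611·2.260 − 0.86 − 0.26 = 0.600.

0.600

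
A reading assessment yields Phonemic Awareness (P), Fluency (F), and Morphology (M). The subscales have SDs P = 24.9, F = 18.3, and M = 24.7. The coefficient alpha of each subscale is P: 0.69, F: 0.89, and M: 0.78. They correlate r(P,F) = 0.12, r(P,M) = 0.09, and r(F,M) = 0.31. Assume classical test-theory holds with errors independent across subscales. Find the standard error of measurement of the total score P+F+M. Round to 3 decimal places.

19.059

Var(total) = 1564.99 + 500.312 = 2065.3.
True-score variance = 1201.73 + 500.312 = 1702.04, so reliability = 0.8241.
Error variance = 2065.3 − 1702.04 = 363.261; SEM = √363.261 = 19.059.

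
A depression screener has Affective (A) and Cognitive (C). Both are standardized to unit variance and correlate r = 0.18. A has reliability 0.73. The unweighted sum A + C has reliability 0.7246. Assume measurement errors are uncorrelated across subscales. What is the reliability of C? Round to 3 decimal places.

0.620

Var(A+C) = 2 + 2·0.18 = 2.360.
True-score variance = ρ_A + ρ_C + 2·0.18, so 0.7246 = (0.73 + ρ_C + 0.36) / 2.360.
ρ_C = 0.7246·2.360 − 0.73 − 0.36 = 0.620.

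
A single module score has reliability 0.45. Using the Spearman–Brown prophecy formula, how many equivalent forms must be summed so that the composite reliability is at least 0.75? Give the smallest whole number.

4

k ≥ ρ*(1−ρ₁)/(ρ₁(1−ρ*)) = 0.75·0.55 / (0.45·0.25) = 3.667.
Smallest integer k = 4.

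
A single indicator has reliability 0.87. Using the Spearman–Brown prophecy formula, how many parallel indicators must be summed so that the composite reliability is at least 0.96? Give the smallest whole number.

k ≥ ρ*(1−ρ₁)/(ρ₁(1−ρ*)) = 0.96·0.13 / (0.87·0.04) = 3.586.
Smallest integer k = 4.

4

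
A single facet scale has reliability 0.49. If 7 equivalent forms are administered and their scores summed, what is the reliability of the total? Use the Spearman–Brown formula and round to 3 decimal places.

ρ_k = kρ / (1 + (k−1)ρ) = 7·0.49 / (1 + 6·0.49) = 3.430 / 3.940 = 0.871.

0.871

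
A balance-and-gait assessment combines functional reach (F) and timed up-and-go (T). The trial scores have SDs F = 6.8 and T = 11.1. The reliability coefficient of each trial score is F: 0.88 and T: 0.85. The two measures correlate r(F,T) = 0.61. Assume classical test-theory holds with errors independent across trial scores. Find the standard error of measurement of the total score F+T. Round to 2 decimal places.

Var(total) = 169.45 + 92.0856 = 261.536.
True-score variance = 145.42 + 92.0856 = 237.505, so reliability = 0.9081.
Error variance = 261.536 − 237.505 = 24.0303; SEM = √24.0303 = 4.90.

4.90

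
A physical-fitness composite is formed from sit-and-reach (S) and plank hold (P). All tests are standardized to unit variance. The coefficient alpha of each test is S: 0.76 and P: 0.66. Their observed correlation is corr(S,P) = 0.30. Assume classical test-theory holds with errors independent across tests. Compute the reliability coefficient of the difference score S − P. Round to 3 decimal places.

0.586

Var(S−P) = 1 + 1 − 2·0.30 = 2 − 0.6 = 1.4.
With uncorrelated errors the cross-covariances are all true-score covariance, so they carry over unchanged; only the diagonal terms shrink to ρᵢσᵢ².
True-score variance = [0.76 + 0.66] − 0.6 = 1.42 − 0.6 = 0.82.
Reliability = 0.82 / 1.4 = 0.586.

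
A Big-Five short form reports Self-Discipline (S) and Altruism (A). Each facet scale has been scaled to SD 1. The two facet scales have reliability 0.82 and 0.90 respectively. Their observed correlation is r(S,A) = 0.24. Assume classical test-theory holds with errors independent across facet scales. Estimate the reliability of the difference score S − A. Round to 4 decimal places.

0.8158

Var(S−A) = 1 + 1 − 2·0.24 = 2 − 0.48 = 1.52.
Under uncorrelated errors the observed covariances equal the true-score covariances, so only the own-variance terms attenuate.
True-score variance = [0.82 + 0.90] − 0.48 = 1.72 − 0.48 = 1.24.
Reliability = 1.24 / 1.52 = 0.8158.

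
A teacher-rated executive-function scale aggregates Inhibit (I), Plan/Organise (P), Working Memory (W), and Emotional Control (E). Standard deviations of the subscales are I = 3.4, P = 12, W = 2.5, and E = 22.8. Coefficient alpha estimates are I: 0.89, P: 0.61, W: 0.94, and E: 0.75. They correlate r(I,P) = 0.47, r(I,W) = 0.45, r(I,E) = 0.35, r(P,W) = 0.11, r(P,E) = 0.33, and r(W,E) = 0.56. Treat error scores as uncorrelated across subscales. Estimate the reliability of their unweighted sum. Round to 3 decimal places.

Var(I+P+W+E) = 3.4² + 12² + 2.5² + 22.8² + 2·[3.4·12·0.47 + 3.4·2.5·0.45 + 3.4·22.8·0.35 + 12·2.5·0.11 + 12·22.8·0.33 + 2.5·22.8·0.56] = 681.65 + 351.282 = 1032.93.
Because errors are independent across components, Cov(Tᵢ,Tⱼ) = Cov(Xᵢ,Xⱼ); the off-diagonal part of the true-score variance is the same as above.
True-score variance = [3.4²·0.89 + 12²·0.61 + 2.5²·0.94 + 22.8²·0.75] + 351.282 = 493.883 + 351.282 = 845.165.
Reliability = 845.165 / 1032.93 = 0.818.

0.818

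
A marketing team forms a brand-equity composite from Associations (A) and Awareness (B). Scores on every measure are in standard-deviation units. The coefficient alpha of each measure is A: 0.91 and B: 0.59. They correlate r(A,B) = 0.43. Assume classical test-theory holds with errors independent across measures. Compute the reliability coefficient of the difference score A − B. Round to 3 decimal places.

Var(A−B) = 1 + 1 − 2·0.43 = 2 − 0.86 = 1.14.
Under uncorrelated errors the observed covariances equal the true-score covariances, so only the own-variance terms attenuate.
True-score variance = [0.91 + 0.59] − 0.86 = 1.5 − 0.86 = 0.64.
Reliability = 0.64 / 1.14 = 0.561.

0.561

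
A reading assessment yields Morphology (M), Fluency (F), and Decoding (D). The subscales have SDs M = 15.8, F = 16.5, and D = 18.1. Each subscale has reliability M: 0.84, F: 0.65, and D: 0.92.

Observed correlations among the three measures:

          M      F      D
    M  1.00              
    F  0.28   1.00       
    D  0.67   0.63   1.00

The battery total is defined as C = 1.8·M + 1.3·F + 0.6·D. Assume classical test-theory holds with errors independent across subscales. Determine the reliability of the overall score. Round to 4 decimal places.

0.8769

Var(C) = 1.8²·15.8² + 1.3²·16.5² + 0.6²·18.1² + 2·[2.34·15.8·16.5·0.28 + 1.08·15.8·18.1·0.67 + 0.78·16.5·18.1·0.63] = 1386.88 + 1049 = 2435.88.
With uncorrelated errors the cross-covariances are all true-score covariance, so they carry over unchanged; only the diagonal terms shrink to ρᵢσᵢ².
True-score variance = [1.8²·15.8²·0.84 + 1.3²·16.5²·0.65 + 0.6²·18.1²·0.92] + 1049 = 1086.99 + 1049 = 2136.
Reliability = 2136 / 2435.88 = 0.8769.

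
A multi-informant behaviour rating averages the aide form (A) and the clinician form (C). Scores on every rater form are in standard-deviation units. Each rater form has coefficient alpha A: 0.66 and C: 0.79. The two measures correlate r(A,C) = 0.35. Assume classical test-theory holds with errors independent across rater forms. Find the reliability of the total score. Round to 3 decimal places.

0.796

Var(A+C) = 2 + 2·[0.35] = 2 + 0.7 = 2.7.
With uncorrelated errors the cross-covariances are all true-score covariance, so they carry over unchanged; only the diagonal terms shrink to ρᵢσᵢ².
True-score variance = [0.66 + 0.79] + 0.7 = 1.45 + 0.7 = 2.15.
Reliability = 2.15 / 2.7 = 0.796.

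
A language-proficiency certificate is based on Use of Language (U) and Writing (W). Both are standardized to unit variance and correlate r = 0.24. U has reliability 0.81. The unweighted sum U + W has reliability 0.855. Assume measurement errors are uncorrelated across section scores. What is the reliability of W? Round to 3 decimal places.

Var(U+W) = 2 + 2·0.24 = 2.480.
True-score variance = ρ_U + ρ_W + 2·0.24, so 0.855 = (0.81 + ρ_W + 0.48) / 2.480.
ρ_W = 0.855·2.480 − 0.81 − 0.48 = 0.830.

0.830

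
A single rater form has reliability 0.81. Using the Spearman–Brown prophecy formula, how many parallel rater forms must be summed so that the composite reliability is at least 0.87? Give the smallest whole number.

k ≥ ρ*(1−ρ₁)/(ρ₁(1−ρ*)) = 0.87·0.19 / (0.81·0.13) = 1.570.
Smallest integer k = 2.

2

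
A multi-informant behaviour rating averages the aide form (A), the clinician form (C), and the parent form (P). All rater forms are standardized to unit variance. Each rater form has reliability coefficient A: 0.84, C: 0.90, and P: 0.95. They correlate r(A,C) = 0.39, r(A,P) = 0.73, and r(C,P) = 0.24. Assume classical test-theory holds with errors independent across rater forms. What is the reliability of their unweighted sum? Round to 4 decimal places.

Var(A+C+P) = 3 + 2·[0.39 + 0.73 + 0.24] = 3 + 2.72 = 5.72.
Because errors are independent across components, Cov(Tᵢ,Tⱼ) = Cov(Xᵢ,Xⱼ); the off-diagonal part of the true-score variance is the same as above.
True-score variance = [0.84 + 0.90 + 0.95] + 2.72 = 2.69 + 2.72 = 5.41.
Reliability = 5.41 / 5.72 = 0.9458.

0.9458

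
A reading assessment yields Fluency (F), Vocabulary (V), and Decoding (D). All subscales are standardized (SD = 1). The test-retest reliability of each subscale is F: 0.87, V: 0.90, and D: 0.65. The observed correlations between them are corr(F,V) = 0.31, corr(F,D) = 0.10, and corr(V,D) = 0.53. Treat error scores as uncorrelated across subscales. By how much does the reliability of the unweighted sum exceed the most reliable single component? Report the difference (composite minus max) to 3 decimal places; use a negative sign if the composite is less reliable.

-0.019

Var(sum) = 3 + 1.88 = 4.88; true-score variance = 2.42 + 1.88 = 4.3; composite reliability = 0.8811.
Max component reliability = 0.9000.
Difference = 0.8811 − 0.9000 = -0.019.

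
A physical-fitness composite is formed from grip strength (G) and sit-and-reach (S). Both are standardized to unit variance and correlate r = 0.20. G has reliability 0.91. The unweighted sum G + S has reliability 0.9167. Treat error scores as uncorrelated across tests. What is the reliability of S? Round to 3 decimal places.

0.890

Var(G+S) = 2 + 2·0.20 = 2.400.
True-score variance = ρ_G + ρ_S + 2·0.20, so 0.9167 = (0.91 + ρ_S + 0.40) / 2.400.
ρ_S = 0.9167·2.400 − 0.91 − 0.40 = 0.890.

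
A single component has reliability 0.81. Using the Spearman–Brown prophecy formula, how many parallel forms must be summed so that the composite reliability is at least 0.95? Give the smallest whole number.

k ≥ ρ*(1−ρ₁)/(ρ₁(1−ρ*)) = 0.95·0.19 / (0.81·0.05) = 4.457.
Smallest integer k = 5.

5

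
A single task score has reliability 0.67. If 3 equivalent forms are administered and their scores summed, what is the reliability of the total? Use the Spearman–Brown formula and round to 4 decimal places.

0.8590

ρ_k = kρ / (1 + (k−1)ρ) = 3·0.67 / (1 + 2·0.67) = 2.010 / 2.340 = 0.8590.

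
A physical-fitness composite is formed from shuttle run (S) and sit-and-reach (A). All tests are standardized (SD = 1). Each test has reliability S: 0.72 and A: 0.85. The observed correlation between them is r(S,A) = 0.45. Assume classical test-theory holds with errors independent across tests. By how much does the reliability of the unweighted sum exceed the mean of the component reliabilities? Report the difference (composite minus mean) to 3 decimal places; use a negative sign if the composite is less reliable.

Var(sum) = 2 + 0.9 = 2.9; true-score variance = 1.57 + 0.9 = 2.47; composite reliability = 0.8517.
Mean component reliability = 0.7850.
Difference = 0.8517 − 0.7850 = 0.067.

0.067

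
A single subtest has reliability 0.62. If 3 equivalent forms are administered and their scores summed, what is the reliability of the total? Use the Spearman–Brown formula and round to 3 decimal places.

0.830

ρ_k = kρ / (1 + (k−1)ρ) = 3·0.62 / (1 + 2·0.62) = 1.860 / 2.240 = 0.830.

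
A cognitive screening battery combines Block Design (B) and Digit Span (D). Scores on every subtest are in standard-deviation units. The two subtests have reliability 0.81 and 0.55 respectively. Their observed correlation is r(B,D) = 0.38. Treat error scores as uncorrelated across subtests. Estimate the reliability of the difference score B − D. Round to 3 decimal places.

Var(B−D) = 1 + 1 − 2·0.38 = 2 − 0.76 = 1.24.
With uncorrelated errors the cross-covariances are all true-score covariance, so they carry over unchanged; only the diagonal terms shrink to ρᵢσᵢ².
True-score variance = [0.81 + 0.55] − 0.76 = 1.36 − 0.76 = 0.6.
Reliability = 0.6 / 1.24 = 0.484.

0.484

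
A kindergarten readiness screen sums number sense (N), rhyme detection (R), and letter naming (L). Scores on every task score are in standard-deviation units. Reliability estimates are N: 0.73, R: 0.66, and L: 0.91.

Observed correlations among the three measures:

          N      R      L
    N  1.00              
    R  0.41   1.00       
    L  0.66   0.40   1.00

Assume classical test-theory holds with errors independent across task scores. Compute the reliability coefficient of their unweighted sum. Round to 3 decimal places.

Var(N+R+L) = 3 + 2·[0.41 + 0.66 + 0.40] = 3 + 2.94 = 5.94.
Under uncorrelated errors the observed covariances equal the true-score covariances, so only the own-variance terms attenuate.
True-score variance = [0.73 + 0.66 + 0.91] + 2.94 = 2.3 + 2.94 = 5.24.
Reliability = 5.24 / 5.94 = 0.882.

0.882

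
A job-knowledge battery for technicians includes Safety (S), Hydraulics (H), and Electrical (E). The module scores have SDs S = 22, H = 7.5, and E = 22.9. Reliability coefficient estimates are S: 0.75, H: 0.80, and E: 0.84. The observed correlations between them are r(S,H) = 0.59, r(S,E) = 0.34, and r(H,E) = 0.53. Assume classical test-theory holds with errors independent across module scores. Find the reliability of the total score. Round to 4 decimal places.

Var(S+H+E) = 22² + 7.5² + 22.9² + 2·[22·7.5·0.59 + 22·22.9·0.34 + 7.5·22.9·0.53] = 1064.66 + 719.339 = 1784.
Under uncorrelated errors the observed covariances equal the true-score covariances, so only the own-variance terms attenuate.
True-score variance = [22²·0.75 + 7.5²·0.80 + 22.9²·0.84] + 719.339 = 848.504 + 719.339 = 1567.84.
Reliability = 1567.84 / 1784 = 0.8788.

0.8788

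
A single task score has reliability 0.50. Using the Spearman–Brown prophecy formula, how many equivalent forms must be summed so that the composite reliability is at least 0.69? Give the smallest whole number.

k ≥ ρ*(1−ρ₁)/(ρ₁(1−ρ*)) = 0.69·0.50 / (0.50·0.31) = 2.226.
Smallest integer k = 3.

3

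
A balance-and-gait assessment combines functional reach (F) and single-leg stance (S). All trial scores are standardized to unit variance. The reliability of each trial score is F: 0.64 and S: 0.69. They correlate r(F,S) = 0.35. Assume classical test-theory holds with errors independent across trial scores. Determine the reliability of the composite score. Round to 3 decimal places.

0.752

Var(F+S) = 2 + 2·[0.35] = 2 + 0.7 = 2.7.
Under uncorrelated errors the observed covariances equal the true-score covariances, so only the own-variance terms attenuate.
True-score variance = [0.64 + 0.69] + 0.7 = 1.33 + 0.7 = 2.03.
Reliability = 2.03 / 2.7 = 0.752.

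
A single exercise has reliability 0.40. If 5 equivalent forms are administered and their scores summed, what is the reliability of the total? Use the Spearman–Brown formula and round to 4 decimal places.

0.7692

ρ_k = kρ / (1 + (k−1)ρ) = 5·0.40 / (1 + 4·0.40) = 2.000 / 2.600 = 0.7692.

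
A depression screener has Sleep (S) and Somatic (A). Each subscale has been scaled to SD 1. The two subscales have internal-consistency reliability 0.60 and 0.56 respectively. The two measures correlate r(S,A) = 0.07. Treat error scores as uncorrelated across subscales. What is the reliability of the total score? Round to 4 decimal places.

0.6075

Var(S+A) = 2 + 2·[0.07] = 2 + 0.14 = 2.14.
Under uncorrelated errors the observed covariances equal the true-score covariances, so only the own-variance terms attenuate.
True-score variance = [0.60 + 0.56] + 0.14 = 1.16 + 0.14 = 1.3.
Reliability = 1.3 / 2.14 = 0.6075.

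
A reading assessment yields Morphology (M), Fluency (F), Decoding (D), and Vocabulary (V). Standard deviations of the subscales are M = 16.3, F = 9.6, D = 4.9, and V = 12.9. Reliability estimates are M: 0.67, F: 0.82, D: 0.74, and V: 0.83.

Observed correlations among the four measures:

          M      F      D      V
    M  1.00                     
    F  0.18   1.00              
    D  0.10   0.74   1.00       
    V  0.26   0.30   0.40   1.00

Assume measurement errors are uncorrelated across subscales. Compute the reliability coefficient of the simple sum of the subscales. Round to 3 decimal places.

Var(M+F+D+V) = 16.3² + 9.6² + 4.9² + 12.9² + 2·[16.3·9.6·0.18 + 16.3·4.9·0.10 + 16.3·12.9·0.26 + 9.6·4.9·0.74 + 9.6·12.9·0.30 + 4.9·12.9·0.40] = 548.27 + 376.138 = 924.408.
Under uncorrelated errors the observed covariances equal the true-score covariances, so only the own-variance terms attenuate.
True-score variance = [16.3²·0.67 + 9.6²·0.82 + 4.9²·0.74 + 12.9²·0.83] + 376.138 = 409.471 + 376.138 = 785.61.
Reliability = 785.61 / 924.408 = 0.850.

0.850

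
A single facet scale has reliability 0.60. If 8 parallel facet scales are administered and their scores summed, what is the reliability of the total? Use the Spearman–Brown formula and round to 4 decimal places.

ρ_k = kρ / (1 + (k−1)ρ) = 8·0.60 / (1 + 7·0.60) = 4.800 / 5.200 = 0.9231.

0.9231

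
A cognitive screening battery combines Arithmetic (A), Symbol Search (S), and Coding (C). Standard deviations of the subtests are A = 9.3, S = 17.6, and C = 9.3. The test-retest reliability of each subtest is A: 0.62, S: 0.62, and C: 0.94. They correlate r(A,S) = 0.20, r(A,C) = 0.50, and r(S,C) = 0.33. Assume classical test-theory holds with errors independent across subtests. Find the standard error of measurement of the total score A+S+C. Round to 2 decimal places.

Var(total) = 482.74 + 259.991 = 742.731.
True-score variance = 326.976 + 259.991 = 586.966, so reliability = 0.7903.
Error variance = 742.731 − 586.966 = 155.764; SEM = √155.764 = 12.48.

12.48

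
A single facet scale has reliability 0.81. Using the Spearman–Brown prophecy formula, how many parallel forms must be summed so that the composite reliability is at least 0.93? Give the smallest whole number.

k ≥ ρ*(1−ρ₁)/(ρ₁(1−ρ*)) = 0.93·0.19 / (0.81·0.07) = 3.116.
Smallest integer k = 4.

4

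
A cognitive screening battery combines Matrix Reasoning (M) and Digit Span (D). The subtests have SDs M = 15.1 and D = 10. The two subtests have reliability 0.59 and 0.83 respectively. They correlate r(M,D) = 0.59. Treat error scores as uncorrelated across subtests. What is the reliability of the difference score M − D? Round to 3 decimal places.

0.263

Var(M−D) = 15.1² + 10² − 2·15.1·10·0.59 = 328.01 − 178.18 = 149.83.
Under uncorrelated errors the observed covariances equal the true-score covariances, so only the own-variance terms attenuate.
True-score variance = [15.1²·0.59 + 10²·0.83] − 178.18 = 217.526 − 178.18 = 39.3459.
Reliability = 39.3459 / 149.83 = 0.263.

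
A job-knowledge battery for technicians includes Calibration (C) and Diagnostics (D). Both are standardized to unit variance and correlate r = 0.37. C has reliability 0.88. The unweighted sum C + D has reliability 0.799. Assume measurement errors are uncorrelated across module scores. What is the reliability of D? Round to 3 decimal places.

0.569

Var(C+D) = 2 + 2·0.37 = 2.740.
True-score variance = ρ_C + ρ_D + 2·0.37, so 0.799 = (0.88 + ρ_D + 0.74) / 2.740.
ρ_D = 0.799·2.740 − 0.88 − 0.74 = 0.569.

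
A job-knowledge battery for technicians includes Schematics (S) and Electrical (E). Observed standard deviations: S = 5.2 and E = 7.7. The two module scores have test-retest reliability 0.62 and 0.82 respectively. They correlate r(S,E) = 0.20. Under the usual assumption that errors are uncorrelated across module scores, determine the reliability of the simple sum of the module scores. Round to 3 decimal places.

0.795

Var(S+E) = 5.2² + 7.7² + 2·[5.2·7.7·0.20] = 86.33 + 16.016 = 102.346.
With uncorrelated errors the cross-covariances are all true-score covariance, so they carry over unchanged; only the diagonal terms shrink to ρᵢσᵢ².
True-score variance = [5.2²·0.62 + 7.7²·0.82] + 16.016 = 65.3826 + 16.016 = 81.3986.
Reliability = 81.3986 / 102.346 = 0.795.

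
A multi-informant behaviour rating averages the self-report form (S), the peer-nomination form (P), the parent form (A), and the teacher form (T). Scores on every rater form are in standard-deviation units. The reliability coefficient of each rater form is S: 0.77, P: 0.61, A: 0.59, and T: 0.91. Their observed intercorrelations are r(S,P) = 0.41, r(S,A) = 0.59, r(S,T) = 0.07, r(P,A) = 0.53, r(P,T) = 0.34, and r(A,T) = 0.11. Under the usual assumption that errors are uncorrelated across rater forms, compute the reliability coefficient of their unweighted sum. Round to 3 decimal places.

0.862

Var(S+P+A+T) = 4 + 2·[0.41 + 0.59 + 0.07 + 0.53 + 0.34 + 0.11] = 4 + 4.1 = 8.1.
Because errors are independent across components, Cov(Tᵢ,Tⱼ) = Cov(Xᵢ,Xⱼ); the off-diagonal part of the true-score variance is the same as above.
True-score variance = [0.77 + 0.61 + 0.59 + 0.91] + 4.1 = 2.88 + 4.1 = 6.98.
Reliability = 6.98 / 8.1 = 0.862.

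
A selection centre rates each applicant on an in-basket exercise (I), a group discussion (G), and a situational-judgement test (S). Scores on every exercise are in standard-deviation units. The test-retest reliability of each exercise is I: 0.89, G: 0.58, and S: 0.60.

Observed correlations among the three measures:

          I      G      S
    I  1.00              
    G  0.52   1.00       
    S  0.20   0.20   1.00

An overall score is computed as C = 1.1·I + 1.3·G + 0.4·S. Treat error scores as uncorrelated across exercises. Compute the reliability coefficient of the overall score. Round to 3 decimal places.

0.816

Var(C) = 1.1² + 1.3² + 0.4² + 2·[1.43·0.52 + 0.44·0.20 + 0.52·0.20] = 3.06 + 1.8712 = 4.9312.
With uncorrelated errors the cross-covariances are all true-score covariance, so they carry over unchanged; only the diagonal terms shrink to ρᵢσᵢ².
True-score variance = [1.1²·0.89 + 1.3²·0.58 + 0.4²·0.60] + 1.8712 = 2.1531 + 1.8712 = 4.0243.
Reliability = 4.0243 / 4.9312 = 0.816.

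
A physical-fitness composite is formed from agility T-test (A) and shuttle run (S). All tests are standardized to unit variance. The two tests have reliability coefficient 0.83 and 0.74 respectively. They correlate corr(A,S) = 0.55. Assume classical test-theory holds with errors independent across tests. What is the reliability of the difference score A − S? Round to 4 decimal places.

0.5222

Var(A−S) = 1 + 1 − 2·0.55 = 2 − 1.1 = 0.9.
With uncorrelated errors the cross-covariances are all true-score covariance, so they carry over unchanged; only the diagonal terms shrink to ρᵢσᵢ².
True-score variance = [0.83 + 0.74] − 1.1 = 1.57 − 1.1 = 0.47.
Reliability = 0.47 / 0.9 = 0.5222.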